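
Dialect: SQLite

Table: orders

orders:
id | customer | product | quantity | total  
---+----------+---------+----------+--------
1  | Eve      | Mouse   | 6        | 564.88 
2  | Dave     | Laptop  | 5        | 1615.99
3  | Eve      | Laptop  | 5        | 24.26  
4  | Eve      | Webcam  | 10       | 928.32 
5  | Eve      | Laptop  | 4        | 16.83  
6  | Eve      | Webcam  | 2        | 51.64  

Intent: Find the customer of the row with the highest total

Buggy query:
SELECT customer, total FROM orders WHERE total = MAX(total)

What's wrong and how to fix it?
Bug: WHERE is evaluated per row; an aggregate over the whole table isn't defined there

Fix: Use a subquery: WHERE total = (SELECT MAX(total) FROM orders)

Corrected query:
SELECT customer, total FROM orders WHERE total = (SELECT MAX(total) FROM orders)

Result:
customer | total  
---------+--------
Dave     | 1615.99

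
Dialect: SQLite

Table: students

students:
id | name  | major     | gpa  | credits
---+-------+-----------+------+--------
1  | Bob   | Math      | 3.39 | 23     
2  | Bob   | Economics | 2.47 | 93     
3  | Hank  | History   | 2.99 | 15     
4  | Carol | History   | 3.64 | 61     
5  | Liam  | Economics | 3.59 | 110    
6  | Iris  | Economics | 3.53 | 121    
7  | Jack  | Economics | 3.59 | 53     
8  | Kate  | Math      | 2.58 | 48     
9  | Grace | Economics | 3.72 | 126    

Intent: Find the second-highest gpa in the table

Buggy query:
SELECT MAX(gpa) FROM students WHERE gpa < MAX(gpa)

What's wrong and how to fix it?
Bug: The inner MAX is an aggregate inside WHERE, which is not allowed

Fix: Compute the overall MAX in a subquery, then take MAX of rows below it

Corrected query:
SELECT MAX(gpa) FROM students WHERE gpa < (SELECT MAX(gpa) FROM students)

Result:
MAX(gpa)
--------
3.64    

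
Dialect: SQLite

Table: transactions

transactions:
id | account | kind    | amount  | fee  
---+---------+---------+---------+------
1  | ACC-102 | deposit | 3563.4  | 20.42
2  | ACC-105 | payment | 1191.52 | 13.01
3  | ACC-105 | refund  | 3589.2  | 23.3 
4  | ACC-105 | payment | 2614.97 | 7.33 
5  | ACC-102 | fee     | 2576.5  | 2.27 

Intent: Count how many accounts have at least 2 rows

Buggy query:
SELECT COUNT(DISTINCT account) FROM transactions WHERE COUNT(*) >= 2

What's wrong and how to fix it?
Bug: COUNT(*) cannot appear in WHERE; the per-group count doesn't exist yet

Fix: Group first with HAVING COUNT(*) >= 2, then COUNT the resulting groups

Corrected query:
SELECT COUNT(*) FROM (SELECT account FROM transactions GROUP BY account HAVING COUNT(*) >= 2)

Result:
COUNT(*)
--------
2       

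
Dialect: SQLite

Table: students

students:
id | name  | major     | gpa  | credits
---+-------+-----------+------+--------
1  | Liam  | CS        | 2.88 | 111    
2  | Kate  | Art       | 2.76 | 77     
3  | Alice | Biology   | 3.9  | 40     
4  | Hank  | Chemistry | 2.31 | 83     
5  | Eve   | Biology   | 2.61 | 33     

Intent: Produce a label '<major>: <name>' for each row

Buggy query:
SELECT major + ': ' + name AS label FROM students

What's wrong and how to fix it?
Bug: '+' is numeric addition; on text columns SQLite converts them to 0 instead of concatenating

Fix: Use the || operator for string concatenation

Corrected query:
SELECT major || ': ' || name AS label FROM students

Result:
label          
---------------
CS: Liam       
Art: Kate      
Biology: Alice 
Chemistry: Hank
Biology: Eve   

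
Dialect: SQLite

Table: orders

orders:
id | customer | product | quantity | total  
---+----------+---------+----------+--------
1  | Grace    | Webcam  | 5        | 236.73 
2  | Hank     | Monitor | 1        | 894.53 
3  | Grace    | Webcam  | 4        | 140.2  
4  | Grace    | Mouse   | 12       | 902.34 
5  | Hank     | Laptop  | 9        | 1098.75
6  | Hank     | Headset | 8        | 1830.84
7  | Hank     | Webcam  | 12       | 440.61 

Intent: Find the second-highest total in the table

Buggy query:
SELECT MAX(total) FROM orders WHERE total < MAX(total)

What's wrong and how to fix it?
Bug: The inner MAX is an aggregate inside WHERE, which is not allowed

Fix: Put the inner MAX in a scalar subquery

Corrected query:
SELECT MAX(total) FROM orders WHERE total < (SELECT MAX(total) FROM orders)

Result:
MAX(total)
----------
1098.75   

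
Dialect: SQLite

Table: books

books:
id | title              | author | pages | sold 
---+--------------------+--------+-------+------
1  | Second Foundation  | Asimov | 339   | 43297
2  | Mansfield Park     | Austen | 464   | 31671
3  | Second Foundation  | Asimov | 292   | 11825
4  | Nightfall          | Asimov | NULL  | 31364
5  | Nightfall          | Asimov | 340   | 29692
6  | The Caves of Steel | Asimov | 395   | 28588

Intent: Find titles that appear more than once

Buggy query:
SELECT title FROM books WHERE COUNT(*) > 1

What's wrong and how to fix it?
Bug: WHERE can't reference COUNT(*); aggregates are computed after WHERE

Fix: GROUP BY title, then filter groups with HAVING COUNT(*) > 1

Corrected query:
SELECT title FROM books GROUP BY title HAVING COUNT(*) > 1

Result:
title            
-----------------
Nightfall        
Second Foundation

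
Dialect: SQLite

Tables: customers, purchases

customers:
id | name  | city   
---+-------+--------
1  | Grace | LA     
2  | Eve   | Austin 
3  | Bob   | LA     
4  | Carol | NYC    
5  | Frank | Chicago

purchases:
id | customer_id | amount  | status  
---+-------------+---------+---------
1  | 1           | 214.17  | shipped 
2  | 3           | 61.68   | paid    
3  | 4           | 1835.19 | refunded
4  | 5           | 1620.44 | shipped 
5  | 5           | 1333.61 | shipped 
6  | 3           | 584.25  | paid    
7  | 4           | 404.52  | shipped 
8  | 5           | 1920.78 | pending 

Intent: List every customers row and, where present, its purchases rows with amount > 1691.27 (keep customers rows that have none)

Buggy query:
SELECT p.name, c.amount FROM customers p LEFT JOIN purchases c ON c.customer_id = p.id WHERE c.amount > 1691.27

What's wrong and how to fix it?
Bug: A WHERE condition on the right-hand table after LEFT JOIN drops unmatched parents

Fix: Move the right-table condition into the ON clause so unmatched parents are kept

Corrected query:
SELECT p.name, c.amount FROM customers p LEFT JOIN purchases c ON c.customer_id = p.id AND c.amount > 1691.27

Result:
name  | amount 
------+--------
Grace | NULL   
Eve   | NULL   
Bob   | NULL   
Carol | 1835.19
Frank | 1920.78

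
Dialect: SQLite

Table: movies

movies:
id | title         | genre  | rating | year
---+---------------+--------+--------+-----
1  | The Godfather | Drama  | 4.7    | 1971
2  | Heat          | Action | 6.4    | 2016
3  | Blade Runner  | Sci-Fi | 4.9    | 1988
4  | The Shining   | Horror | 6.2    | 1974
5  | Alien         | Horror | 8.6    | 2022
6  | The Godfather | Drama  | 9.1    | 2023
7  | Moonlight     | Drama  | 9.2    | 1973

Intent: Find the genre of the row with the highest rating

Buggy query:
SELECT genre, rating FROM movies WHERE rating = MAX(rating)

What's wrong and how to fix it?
Bug: MAX(rating) is an aggregate and cannot be used directly in WHERE

Fix: Wrap MAX in a scalar subquery so WHERE compares against a single value

Corrected query:
SELECT genre, rating FROM movies WHERE rating = (SELECT MAX(rating) FROM movies)

Result:
genre | rating
------+-------
Drama | 9.2   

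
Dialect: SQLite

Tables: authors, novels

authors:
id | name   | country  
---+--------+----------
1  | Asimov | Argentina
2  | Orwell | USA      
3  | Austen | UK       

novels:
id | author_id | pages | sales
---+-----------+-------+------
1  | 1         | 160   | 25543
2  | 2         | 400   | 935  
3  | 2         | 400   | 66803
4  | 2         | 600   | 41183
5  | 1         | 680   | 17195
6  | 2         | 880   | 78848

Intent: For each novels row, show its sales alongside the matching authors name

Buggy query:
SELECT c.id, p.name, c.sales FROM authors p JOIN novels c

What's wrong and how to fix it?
Bug: Missing join condition: each novels row is matched to all authors rows instead of just its own

Fix: Specify the join condition linking the foreign key to the parent id

Corrected query:
SELECT c.id, p.name, c.sales FROM authors p JOIN novels c ON c.author_id = p.id

Result:
id | name   | sales
---+--------+------
1  | Asimov | 25543
2  | Orwell | 935  
3  | Orwell | 66803
4  | Orwell | 41183
5  | Asimov | 17195
6  | Orwell | 78848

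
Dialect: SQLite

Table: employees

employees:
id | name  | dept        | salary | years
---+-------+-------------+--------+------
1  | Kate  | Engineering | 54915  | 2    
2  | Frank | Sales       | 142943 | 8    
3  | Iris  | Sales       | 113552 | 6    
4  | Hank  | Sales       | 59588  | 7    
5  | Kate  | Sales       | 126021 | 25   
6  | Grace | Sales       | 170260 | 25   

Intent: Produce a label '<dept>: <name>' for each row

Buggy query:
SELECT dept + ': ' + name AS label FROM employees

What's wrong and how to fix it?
Bug: SQLite uses || for string concatenation; + coerces text to numbers (yielding 0)

Fix: Use the || operator for string concatenation

Corrected query:
SELECT dept || ': ' || name AS label FROM employees

Result:
label            
-----------------
Engineering: Kate
Sales: Frank     
Sales: Iris      
Sales: Hank      
Sales: Kate      
Sales: Grace     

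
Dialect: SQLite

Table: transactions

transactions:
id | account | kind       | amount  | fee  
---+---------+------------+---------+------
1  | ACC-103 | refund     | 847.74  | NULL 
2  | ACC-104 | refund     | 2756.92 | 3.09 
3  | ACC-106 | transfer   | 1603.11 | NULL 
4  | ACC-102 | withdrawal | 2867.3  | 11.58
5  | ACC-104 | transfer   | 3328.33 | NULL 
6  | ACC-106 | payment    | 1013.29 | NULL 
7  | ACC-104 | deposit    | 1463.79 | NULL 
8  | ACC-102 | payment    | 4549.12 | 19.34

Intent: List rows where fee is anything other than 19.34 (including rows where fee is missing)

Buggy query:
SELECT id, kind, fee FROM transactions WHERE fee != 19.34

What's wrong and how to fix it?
Bug: 'fee != 19.34' is unknown when fee is NULL, so NULL rows are silently excluded

Fix: Handle NULL separately with IS NULL alongside the inequality

Corrected query:
SELECT id, kind, fee FROM transactions WHERE fee != 19.34 OR fee IS NULL

Result:
id | kind       | fee  
---+------------+------
1  | refund     | NULL 
2  | refund     | 3.09 
3  | transfer   | NULL 
4  | withdrawal | 11.58
5  | transfer   | NULL 
6  | payment    | NULL 
7  | deposit    | NULL 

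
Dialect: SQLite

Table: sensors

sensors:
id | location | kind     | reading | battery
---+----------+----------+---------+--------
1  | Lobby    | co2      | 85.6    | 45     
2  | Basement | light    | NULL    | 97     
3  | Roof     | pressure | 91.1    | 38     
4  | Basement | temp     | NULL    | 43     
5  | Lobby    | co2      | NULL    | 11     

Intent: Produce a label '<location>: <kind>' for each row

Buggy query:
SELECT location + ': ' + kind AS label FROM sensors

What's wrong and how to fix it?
Bug: SQLite uses || for string concatenation; + coerces text to numbers (yielding 0)

Fix: Use the || operator for string concatenation

Corrected query:
SELECT location || ': ' || kind AS label FROM sensors

Result:
label          
---------------
Lobby: co2     
Basement: light
Roof: pressure 
Basement: temp 
Lobby: co2     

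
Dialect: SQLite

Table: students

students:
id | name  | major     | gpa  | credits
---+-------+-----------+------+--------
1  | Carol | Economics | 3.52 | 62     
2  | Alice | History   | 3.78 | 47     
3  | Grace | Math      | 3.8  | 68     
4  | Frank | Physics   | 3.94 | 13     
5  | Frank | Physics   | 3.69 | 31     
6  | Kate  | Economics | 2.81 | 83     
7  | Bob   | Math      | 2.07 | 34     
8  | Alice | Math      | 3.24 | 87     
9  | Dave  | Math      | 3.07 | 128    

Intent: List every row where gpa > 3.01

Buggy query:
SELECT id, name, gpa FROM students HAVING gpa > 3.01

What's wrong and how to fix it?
Bug: HAVING filters the output of aggregation, but this query has no GROUP BY and no aggregate functions, so SQLite rejects it (HAVING clause on a non-aggregate query); the condition here is per row

Fix: Replace HAVING with WHERE since the condition applies to individual rows

Corrected query:
SELECT id, name, gpa FROM students WHERE gpa > 3.01

Result:
id | name  | gpa 
---+-------+-----
1  | Carol | 3.52
2  | Alice | 3.78
3  | Grace | 3.8 
4  | Frank | 3.94
5  | Frank | 3.69
8  | Alice | 3.24
9  | Dave  | 3.07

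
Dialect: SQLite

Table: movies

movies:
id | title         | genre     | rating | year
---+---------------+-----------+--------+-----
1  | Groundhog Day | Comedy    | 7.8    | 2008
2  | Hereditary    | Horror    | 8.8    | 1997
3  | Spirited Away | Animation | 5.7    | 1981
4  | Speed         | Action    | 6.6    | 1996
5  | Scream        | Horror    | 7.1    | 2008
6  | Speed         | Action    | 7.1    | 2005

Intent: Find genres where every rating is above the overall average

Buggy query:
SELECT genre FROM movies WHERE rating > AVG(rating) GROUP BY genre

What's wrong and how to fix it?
Bug: WHERE evaluates per row before aggregation, so AVG() is unavailable

Fix: Compute the overall average in a scalar subquery and compare each group's MIN against it in HAVING

Corrected query:
SELECT genre FROM movies GROUP BY genre HAVING MIN(rating) > (SELECT AVG(rating) FROM movies)

Result:
genre 
------
Comedy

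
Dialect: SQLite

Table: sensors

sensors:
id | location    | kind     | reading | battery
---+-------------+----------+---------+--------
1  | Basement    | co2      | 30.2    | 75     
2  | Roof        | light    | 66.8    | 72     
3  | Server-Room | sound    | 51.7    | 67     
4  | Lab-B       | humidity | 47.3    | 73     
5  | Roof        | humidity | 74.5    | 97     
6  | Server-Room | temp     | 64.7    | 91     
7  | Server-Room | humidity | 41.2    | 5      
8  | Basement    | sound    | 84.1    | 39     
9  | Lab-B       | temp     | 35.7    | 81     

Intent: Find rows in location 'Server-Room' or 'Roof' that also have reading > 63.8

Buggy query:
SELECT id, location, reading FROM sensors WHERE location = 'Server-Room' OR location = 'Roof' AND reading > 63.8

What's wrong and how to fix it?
Bug: AND binds tighter than OR, so this parses as location = 'Server-Room' OR (location = 'Roof' AND reading > 63.8)

Fix: Add parentheses around the OR so the AND applies to both alternatives

Corrected query:
SELECT id, location, reading FROM sensors WHERE (location = 'Server-Room' OR location = 'Roof') AND reading > 63.8

Result:
id | location    | reading
---+-------------+--------
2  | Roof        | 66.8   
5  | Roof        | 74.5   
6  | Server-Room | 64.7   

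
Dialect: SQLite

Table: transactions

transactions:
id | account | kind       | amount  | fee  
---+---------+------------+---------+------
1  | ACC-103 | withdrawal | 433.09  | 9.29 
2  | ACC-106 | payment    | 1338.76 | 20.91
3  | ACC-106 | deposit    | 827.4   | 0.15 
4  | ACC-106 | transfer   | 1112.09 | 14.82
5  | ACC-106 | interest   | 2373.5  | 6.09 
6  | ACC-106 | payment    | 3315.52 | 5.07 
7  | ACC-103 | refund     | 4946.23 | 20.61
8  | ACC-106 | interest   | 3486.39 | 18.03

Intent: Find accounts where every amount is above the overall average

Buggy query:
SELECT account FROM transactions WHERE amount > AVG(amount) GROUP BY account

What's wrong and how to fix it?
Bug: WHERE evaluates per row before aggregation, so AVG() is unavailable

Fix: Compute the overall average in a scalar subquery and compare each group's MIN against it in HAVING

Corrected query:
SELECT account FROM transactions GROUP BY account HAVING MIN(amount) > (SELECT AVG(amount) FROM transactions)

Result:
(no rows)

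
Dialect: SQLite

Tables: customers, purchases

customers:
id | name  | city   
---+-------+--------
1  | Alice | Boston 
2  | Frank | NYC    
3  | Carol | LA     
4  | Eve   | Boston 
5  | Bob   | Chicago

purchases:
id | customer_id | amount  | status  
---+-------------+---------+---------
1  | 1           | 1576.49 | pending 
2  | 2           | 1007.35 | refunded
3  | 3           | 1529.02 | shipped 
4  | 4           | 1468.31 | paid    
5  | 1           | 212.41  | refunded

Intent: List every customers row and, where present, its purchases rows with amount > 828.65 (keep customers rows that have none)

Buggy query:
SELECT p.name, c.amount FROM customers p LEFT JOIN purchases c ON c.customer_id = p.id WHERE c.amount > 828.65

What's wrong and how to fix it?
Bug: Filtering c.amount in WHERE discards the NULL rows produced by LEFT JOIN, turning it into an inner join

Fix: Move the right-table condition into the ON clause so unmatched parents are kept

Corrected query:
SELECT p.name, c.amount FROM customers p LEFT JOIN purchases c ON c.customer_id = p.id AND c.amount > 828.65

Result:
name  | amount 
------+--------
Alice | 1576.49
Frank | 1007.35
Carol | 1529.02
Eve   | 1468.31
Bob   | NULL   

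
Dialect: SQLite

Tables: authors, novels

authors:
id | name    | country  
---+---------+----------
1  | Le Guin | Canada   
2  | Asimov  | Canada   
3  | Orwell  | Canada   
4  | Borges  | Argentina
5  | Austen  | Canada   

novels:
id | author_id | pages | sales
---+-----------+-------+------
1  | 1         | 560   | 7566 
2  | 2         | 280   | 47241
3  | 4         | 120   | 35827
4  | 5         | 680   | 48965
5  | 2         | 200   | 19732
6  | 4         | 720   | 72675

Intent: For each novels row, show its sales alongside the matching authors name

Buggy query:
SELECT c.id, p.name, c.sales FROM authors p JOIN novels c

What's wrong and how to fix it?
Bug: Missing join condition: each novels row is matched to all authors rows instead of just its own

Fix: Add ON c.author_id = p.id to the JOIN

Corrected query:
SELECT c.id, p.name, c.sales FROM authors p JOIN novels c ON c.author_id = p.id

Result:
id | name    | sales
---+---------+------
1  | Le Guin | 7566 
2  | Asimov  | 47241
3  | Borges  | 35827
4  | Austen  | 48965
5  | Asimov  | 19732
6  | Borges  | 72675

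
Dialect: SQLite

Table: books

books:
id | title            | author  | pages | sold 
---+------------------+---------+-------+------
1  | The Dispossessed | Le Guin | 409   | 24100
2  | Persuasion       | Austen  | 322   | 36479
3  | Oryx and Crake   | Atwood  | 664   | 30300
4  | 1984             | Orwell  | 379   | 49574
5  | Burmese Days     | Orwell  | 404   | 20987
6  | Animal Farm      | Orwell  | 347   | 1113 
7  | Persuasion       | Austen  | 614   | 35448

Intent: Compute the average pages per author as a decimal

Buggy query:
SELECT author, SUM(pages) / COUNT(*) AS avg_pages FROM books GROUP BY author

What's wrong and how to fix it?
Bug: Both operands are integers, so '/' performs integer division and truncates

Fix: Multiply by 1.0 (or CAST to REAL) to force floating-point division

Corrected query:
SELECT author, SUM(pages) * 1.0 / COUNT(*) AS avg_pages FROM books GROUP BY author

Result:
author  | avg_pages 
--------+-----------
Atwood  | 664       
Austen  | 468       
Le Guin | 409       
Orwell  | 376.666667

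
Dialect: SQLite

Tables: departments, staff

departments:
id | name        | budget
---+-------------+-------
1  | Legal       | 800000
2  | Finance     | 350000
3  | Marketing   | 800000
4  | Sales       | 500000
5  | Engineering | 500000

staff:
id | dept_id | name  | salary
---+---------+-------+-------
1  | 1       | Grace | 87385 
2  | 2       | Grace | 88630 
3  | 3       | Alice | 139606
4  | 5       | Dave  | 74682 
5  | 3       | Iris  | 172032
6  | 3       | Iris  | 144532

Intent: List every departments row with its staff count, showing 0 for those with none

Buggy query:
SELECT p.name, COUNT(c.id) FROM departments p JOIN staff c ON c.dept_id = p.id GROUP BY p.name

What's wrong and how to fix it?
Bug: An inner join excludes parents with zero children

Fix: Use LEFT JOIN so parents without children still appear (COUNT(c.id) gives 0)

Corrected query:
SELECT p.name, COUNT(c.id) FROM departments p LEFT JOIN staff c ON c.dept_id = p.id GROUP BY p.name

Result:
name        | COUNT(c.id)
------------+------------
Engineering | 1          
Finance     | 1          
Legal       | 1          
Marketing   | 3          
Sales       | 0          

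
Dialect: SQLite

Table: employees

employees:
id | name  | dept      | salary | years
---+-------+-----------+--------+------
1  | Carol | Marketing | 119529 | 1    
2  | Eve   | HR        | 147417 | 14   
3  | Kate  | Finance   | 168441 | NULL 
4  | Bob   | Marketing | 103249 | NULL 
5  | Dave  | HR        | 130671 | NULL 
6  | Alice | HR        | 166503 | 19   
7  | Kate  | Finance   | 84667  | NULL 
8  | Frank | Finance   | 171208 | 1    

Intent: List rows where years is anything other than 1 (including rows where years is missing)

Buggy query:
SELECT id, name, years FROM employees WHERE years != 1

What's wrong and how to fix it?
Bug: 'years != 1' is unknown when years is NULL, so NULL rows are silently excluded

Fix: Add an explicit OR years IS NULL to include the missing-value rows

Corrected query:
SELECT id, name, years FROM employees WHERE years != 1 OR years IS NULL

Result:
id | name  | years
---+-------+------
2  | Eve   | 14   
3  | Kate  | NULL 
4  | Bob   | NULL 
5  | Dave  | NULL 
6  | Alice | 19   
7  | Kate  | NULL 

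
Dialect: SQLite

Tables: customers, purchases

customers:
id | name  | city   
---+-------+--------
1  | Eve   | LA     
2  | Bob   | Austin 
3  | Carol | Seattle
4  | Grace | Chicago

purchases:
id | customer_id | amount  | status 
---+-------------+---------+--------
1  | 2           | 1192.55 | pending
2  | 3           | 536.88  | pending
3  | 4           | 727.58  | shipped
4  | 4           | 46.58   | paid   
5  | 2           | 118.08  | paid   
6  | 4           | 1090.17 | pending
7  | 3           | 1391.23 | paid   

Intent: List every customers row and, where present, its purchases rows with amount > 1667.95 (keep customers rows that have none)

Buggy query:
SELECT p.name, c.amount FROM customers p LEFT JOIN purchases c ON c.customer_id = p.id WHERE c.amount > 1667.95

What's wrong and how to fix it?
Bug: Filtering c.amount in WHERE discards the NULL rows produced by LEFT JOIN, turning it into an inner join

Fix: Put 'c.amount > 1667.95' in the JOIN's ON clause instead of WHERE

Corrected query:
SELECT p.name, c.amount FROM customers p LEFT JOIN purchases c ON c.customer_id = p.id AND c.amount > 1667.95

Result:
name  | amount
------+-------
Eve   | NULL  
Bob   | NULL  
Carol | NULL  
Grace | NULL  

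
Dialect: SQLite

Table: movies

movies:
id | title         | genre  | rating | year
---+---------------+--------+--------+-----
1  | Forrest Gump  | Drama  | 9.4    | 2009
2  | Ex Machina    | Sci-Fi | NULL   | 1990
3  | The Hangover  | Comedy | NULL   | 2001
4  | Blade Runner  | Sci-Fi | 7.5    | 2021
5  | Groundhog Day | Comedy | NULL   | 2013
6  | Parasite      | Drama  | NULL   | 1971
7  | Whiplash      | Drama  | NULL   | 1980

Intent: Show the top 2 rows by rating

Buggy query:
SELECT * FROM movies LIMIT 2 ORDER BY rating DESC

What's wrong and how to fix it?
Bug: LIMIT must come after ORDER BY

Fix: Swap the clauses: ORDER BY first, then LIMIT

Corrected query:
SELECT * FROM movies ORDER BY rating DESC LIMIT 2

Result:
id | title        | genre  | rating | year
---+--------------+--------+--------+-----
1  | Forrest Gump | Drama  | 9.4    | 2009
4  | Blade Runner | Sci-Fi | 7.5    | 2021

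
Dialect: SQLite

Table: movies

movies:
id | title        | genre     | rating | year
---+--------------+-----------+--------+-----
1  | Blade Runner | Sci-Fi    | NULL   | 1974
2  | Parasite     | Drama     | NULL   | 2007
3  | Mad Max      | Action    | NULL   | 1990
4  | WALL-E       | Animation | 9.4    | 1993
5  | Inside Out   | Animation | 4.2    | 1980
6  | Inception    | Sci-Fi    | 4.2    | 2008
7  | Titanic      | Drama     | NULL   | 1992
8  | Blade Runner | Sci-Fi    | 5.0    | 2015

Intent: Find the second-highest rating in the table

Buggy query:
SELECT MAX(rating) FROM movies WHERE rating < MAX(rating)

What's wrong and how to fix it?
Bug: The inner MAX is an aggregate inside WHERE, which is not allowed

Fix: Put the inner MAX in a scalar subquery

Corrected query:
SELECT MAX(rating) FROM movies WHERE rating < (SELECT MAX(rating) FROM movies)

Result:
MAX(rating)
-----------
5          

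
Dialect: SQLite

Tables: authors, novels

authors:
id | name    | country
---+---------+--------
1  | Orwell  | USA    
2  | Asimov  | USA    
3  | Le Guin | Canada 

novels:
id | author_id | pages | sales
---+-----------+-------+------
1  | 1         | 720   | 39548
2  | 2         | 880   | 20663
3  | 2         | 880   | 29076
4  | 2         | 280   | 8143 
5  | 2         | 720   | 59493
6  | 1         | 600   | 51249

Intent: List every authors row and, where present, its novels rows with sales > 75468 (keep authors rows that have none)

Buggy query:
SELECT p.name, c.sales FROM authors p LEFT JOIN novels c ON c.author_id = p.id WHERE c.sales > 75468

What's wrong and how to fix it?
Bug: A WHERE condition on the right-hand table after LEFT JOIN drops unmatched parents

Fix: Move the right-table condition into the ON clause so unmatched parents are kept

Corrected query:
SELECT p.name, c.sales FROM authors p LEFT JOIN novels c ON c.author_id = p.id AND c.sales > 75468

Result:
name    | sales
--------+------
Orwell  | NULL 
Asimov  | NULL 
Le Guin | NULL 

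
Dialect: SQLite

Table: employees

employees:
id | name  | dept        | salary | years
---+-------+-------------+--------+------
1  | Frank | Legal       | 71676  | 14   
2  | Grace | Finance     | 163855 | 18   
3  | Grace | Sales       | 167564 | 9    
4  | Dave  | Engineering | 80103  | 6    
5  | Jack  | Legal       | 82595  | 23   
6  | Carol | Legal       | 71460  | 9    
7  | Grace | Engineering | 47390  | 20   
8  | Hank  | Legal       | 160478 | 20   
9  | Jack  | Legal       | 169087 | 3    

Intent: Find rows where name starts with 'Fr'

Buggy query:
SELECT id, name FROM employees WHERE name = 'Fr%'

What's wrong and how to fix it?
Bug: Wildcards only work with LIKE; '=' treats '%' as a literal character

Fix: Replace '=' with LIKE so 'Fr%' is treated as a pattern

Corrected query:
SELECT id, name FROM employees WHERE name LIKE 'Fr%'

Result:
id | name 
---+------
1  | Frank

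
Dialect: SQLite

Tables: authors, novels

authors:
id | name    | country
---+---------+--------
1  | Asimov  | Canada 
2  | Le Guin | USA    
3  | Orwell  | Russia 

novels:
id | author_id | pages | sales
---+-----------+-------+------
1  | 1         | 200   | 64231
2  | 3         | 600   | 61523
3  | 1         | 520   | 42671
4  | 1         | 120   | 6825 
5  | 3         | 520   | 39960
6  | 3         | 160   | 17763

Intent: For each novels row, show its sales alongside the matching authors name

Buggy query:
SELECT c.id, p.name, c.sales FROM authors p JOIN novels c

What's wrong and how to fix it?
Bug: JOIN with no ON clause produces a cartesian product; every novels row pairs with every authors row

Fix: Add ON c.author_id = p.id to the JOIN

Corrected query:
SELECT c.id, p.name, c.sales FROM authors p JOIN novels c ON c.author_id = p.id

Result:
id | name   | sales
---+--------+------
1  | Asimov | 64231
2  | Orwell | 61523
3  | Asimov | 42671
4  | Asimov | 6825 
5  | Orwell | 39960
6  | Orwell | 17763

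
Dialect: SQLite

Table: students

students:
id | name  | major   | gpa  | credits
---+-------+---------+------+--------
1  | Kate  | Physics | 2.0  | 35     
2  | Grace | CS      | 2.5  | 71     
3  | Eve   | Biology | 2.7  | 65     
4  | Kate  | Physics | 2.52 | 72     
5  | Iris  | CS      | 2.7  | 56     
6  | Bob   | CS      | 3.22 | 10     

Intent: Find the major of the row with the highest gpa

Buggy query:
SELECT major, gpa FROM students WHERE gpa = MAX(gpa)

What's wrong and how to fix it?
Bug: WHERE is evaluated per row; an aggregate over the whole table isn't defined there

Fix: Wrap MAX in a scalar subquery so WHERE compares against a single value

Corrected query:
SELECT major, gpa FROM students WHERE gpa = (SELECT MAX(gpa) FROM students)

Result:
major | gpa 
------+-----
CS    | 3.22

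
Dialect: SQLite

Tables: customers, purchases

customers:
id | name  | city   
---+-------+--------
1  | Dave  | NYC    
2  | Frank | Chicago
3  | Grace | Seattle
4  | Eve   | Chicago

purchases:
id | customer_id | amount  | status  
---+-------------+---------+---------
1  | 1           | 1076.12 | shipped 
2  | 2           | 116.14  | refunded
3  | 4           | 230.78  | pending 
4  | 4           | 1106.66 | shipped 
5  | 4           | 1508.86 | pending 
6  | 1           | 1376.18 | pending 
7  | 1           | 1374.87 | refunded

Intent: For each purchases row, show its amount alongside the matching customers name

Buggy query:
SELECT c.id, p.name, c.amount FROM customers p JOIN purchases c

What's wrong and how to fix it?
Bug: JOIN with no ON clause produces a cartesian product; every purchases row pairs with every customers row

Fix: Specify the join condition linking the foreign key to the parent id

Corrected query:
SELECT c.id, p.name, c.amount FROM customers p JOIN purchases c ON c.customer_id = p.id

Result:
id | name  | amount 
---+-------+--------
1  | Dave  | 1076.12
2  | Frank | 116.14 
3  | Eve   | 230.78 
4  | Eve   | 1106.66
5  | Eve   | 1508.86
6  | Dave  | 1376.18
7  | Dave  | 1374.87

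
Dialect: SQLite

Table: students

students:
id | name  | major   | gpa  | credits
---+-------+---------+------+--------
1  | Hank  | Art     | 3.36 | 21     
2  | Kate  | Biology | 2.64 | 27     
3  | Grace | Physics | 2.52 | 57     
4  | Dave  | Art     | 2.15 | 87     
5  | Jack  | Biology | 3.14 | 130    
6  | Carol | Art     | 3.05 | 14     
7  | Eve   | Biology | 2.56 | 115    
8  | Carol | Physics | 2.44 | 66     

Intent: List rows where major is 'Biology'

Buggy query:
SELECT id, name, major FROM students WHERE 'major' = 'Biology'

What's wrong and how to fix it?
Bug: Single quotes denote string literals in SQL; the column name is being compared as a constant string

Fix: Reference the column as major without single quotes

Corrected query:
SELECT id, name, major FROM students WHERE major = 'Biology'

Result:
id | name | major  
---+------+--------
2  | Kate | Biology
5  | Jack | Biology
7  | Eve  | Biology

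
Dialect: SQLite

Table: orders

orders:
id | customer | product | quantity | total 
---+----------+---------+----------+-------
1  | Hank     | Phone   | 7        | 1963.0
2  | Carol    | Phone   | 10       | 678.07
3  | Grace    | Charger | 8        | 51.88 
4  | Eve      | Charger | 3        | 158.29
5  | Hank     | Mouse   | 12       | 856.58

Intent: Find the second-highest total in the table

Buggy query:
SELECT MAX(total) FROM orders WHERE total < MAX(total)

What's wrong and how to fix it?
Bug: The inner MAX is an aggregate inside WHERE, which is not allowed

Fix: Compute the overall MAX in a subquery, then take MAX of rows below it

Corrected query:
SELECT MAX(total) FROM orders WHERE total < (SELECT MAX(total) FROM orders)

Result:
MAX(total)
----------
856.58    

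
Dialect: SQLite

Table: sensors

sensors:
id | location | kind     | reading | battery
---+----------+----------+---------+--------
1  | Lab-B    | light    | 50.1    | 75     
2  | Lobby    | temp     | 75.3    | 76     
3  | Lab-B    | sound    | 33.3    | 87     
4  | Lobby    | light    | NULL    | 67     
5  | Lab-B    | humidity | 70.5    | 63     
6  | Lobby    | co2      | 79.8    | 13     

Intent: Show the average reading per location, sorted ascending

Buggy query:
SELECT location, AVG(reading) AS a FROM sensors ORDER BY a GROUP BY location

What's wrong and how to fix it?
Bug: ORDER BY appears before GROUP BY; SQL clause order requires GROUP BY first

Fix: Reorder: SELECT … FROM … GROUP BY … ORDER BY …

Corrected query:
SELECT location, AVG(reading) AS a FROM sensors GROUP BY location ORDER BY a

Result:
location | a    
---------+------
Lab-B    | 51.3 
Lobby    | 77.55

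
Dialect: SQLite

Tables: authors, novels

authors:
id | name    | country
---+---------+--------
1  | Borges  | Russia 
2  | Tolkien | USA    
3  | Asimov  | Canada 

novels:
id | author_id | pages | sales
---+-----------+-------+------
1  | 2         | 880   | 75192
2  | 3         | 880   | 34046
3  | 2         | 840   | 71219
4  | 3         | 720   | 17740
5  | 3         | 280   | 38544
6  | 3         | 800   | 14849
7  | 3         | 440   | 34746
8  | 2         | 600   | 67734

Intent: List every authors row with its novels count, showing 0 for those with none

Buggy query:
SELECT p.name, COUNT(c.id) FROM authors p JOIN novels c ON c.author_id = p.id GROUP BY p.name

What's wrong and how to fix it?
Bug: An inner join excludes parents with zero children

Fix: Use LEFT JOIN so parents without children still appear (COUNT(c.id) gives 0)

Corrected query:
SELECT p.name, COUNT(c.id) FROM authors p LEFT JOIN novels c ON c.author_id = p.id GROUP BY p.name

Result:
name    | COUNT(c.id)
--------+------------
Asimov  | 5          
Borges  | 0          
Tolkien | 3          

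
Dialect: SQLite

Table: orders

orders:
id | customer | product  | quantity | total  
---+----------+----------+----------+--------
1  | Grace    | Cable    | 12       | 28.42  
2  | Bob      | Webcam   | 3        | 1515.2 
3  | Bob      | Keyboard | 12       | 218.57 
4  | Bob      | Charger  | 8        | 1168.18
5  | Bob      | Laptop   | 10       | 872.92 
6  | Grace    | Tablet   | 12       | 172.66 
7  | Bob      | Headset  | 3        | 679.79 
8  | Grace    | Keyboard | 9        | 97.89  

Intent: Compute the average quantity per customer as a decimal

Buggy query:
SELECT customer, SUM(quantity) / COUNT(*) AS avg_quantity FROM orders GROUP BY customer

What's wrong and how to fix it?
Bug: SUM(quantity) and COUNT(*) are both integers; the division truncates the fractional part

Fix: Cast one side to REAL so the division keeps the fractional part

Corrected query:
SELECT customer, SUM(quantity) * 1.0 / COUNT(*) AS avg_quantity FROM orders GROUP BY customer

Result:
customer | avg_quantity
---------+-------------
Bob      | 7.2         
Grace    | 11          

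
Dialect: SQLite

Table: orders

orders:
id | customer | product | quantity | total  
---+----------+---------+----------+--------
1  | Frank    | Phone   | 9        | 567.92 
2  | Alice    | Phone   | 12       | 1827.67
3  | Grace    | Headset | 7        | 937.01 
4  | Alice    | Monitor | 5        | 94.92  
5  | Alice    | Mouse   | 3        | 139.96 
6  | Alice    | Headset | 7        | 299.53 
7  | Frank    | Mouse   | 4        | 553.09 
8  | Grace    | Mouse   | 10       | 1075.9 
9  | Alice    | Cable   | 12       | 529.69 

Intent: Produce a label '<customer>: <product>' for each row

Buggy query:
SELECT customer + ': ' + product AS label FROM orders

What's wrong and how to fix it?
Bug: SQLite uses || for string concatenation; + coerces text to numbers (yielding 0)

Fix: Replace + with || to concatenate text

Corrected query:
SELECT customer || ': ' || product AS label FROM orders

Result:
label         
--------------
Frank: Phone  
Alice: Phone  
Grace: Headset
Alice: Monitor
Alice: Mouse  
Alice: Headset
Frank: Mouse  
Grace: Mouse  
Alice: Cable  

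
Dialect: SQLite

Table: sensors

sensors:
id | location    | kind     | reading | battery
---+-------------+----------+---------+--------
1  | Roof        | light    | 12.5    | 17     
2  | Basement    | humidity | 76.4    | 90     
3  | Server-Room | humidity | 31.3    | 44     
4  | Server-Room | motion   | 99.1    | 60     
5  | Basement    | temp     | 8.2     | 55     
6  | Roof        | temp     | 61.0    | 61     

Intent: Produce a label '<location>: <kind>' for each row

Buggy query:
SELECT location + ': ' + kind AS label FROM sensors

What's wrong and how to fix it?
Bug: SQLite uses || for string concatenation; + coerces text to numbers (yielding 0)

Fix: Replace + with || to concatenate text

Corrected query:
SELECT location || ': ' || kind AS label FROM sensors

Result:
label                
---------------------
Roof: light          
Basement: humidity   
Server-Room: humidity
Server-Room: motion  
Basement: temp       
Roof: temp           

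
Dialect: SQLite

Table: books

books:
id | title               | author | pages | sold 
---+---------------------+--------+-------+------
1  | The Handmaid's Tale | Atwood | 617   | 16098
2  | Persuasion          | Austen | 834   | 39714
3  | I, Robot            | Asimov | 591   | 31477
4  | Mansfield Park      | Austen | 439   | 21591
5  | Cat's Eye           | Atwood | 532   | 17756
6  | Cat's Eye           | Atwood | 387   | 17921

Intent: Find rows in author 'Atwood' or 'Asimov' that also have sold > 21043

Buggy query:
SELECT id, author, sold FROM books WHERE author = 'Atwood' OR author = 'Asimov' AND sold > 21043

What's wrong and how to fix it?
Bug: Without parentheses, AND is evaluated before OR, so the sold filter only applies to the 'Asimov' branch

Fix: Group the OR with parentheses (or use IN), then AND the threshold

Corrected query:
SELECT id, author, sold FROM books WHERE (author = 'Atwood' OR author = 'Asimov') AND sold > 21043

Result:
id | author | sold 
---+--------+------
3  | Asimov | 31477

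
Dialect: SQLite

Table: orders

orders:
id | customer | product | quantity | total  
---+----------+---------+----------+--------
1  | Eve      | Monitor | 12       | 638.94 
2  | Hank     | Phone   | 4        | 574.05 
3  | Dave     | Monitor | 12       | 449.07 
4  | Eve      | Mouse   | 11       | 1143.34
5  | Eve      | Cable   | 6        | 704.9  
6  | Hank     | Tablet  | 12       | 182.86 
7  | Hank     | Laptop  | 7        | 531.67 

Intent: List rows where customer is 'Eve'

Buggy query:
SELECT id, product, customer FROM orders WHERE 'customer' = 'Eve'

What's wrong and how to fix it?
Bug: 'customer' in single quotes is a string literal, not the column; the comparison is literal-vs-literal and never true

Fix: Remove the quotes around the column name (or use double quotes for an identifier)

Corrected query:
SELECT id, product, customer FROM orders WHERE customer = 'Eve'

Result:
id | product | customer
---+---------+---------
1  | Monitor | Eve     
4  | Mouse   | Eve     
5  | Cable   | Eve     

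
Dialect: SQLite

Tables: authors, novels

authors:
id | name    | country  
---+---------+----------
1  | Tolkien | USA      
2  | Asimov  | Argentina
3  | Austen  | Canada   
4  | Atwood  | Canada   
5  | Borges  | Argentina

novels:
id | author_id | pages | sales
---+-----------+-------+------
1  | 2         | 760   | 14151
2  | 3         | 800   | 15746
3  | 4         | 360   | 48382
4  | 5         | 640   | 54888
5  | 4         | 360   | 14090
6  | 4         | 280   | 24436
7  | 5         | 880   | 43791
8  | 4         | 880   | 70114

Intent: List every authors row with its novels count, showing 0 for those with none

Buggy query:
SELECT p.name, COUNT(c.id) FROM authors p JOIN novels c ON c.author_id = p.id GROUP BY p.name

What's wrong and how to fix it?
Bug: INNER JOIN drops authors rows that have no matching novels rows

Fix: Switch to LEFT JOIN to retain unmatched parent rows

Corrected query:
SELECT p.name, COUNT(c.id) FROM authors p LEFT JOIN novels c ON c.author_id = p.id GROUP BY p.name

Result:
name    | COUNT(c.id)
--------+------------
Asimov  | 1          
Atwood  | 4          
Austen  | 1          
Borges  | 2          
Tolkien | 0          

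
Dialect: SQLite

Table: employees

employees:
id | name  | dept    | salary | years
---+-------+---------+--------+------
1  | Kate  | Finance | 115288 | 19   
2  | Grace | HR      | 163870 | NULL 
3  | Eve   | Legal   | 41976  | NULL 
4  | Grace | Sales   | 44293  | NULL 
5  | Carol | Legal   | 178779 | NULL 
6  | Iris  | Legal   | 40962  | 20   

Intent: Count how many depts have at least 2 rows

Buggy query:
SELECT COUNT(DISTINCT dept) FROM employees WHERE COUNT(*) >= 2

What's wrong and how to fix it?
Bug: WHERE filters individual rows, not groups, so a group-level COUNT is invalid there

Fix: Use a subquery that GROUPs and filters with HAVING, then count its rows

Corrected query:
SELECT COUNT(*) FROM (SELECT dept FROM employees GROUP BY dept HAVING COUNT(*) >= 2)

Result:
COUNT(*)
--------
1       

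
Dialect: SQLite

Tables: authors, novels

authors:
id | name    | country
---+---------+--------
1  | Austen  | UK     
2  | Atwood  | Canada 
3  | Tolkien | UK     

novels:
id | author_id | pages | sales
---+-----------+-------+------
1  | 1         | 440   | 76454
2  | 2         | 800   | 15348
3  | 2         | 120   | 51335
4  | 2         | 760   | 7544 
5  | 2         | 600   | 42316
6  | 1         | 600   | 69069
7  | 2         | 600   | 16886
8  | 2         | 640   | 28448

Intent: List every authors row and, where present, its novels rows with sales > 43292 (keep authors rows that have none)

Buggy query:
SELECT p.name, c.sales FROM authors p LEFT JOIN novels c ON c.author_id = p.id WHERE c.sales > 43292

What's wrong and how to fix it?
Bug: A WHERE condition on the right-hand table after LEFT JOIN drops unmatched parents

Fix: Put 'c.sales > 43292' in the JOIN's ON clause instead of WHERE

Corrected query:
SELECT p.name, c.sales FROM authors p LEFT JOIN novels c ON c.author_id = p.id AND c.sales > 43292

Result:
name    | sales
--------+------
Austen  | 69069
Austen  | 76454
Atwood  | 51335
Tolkien | NULL 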